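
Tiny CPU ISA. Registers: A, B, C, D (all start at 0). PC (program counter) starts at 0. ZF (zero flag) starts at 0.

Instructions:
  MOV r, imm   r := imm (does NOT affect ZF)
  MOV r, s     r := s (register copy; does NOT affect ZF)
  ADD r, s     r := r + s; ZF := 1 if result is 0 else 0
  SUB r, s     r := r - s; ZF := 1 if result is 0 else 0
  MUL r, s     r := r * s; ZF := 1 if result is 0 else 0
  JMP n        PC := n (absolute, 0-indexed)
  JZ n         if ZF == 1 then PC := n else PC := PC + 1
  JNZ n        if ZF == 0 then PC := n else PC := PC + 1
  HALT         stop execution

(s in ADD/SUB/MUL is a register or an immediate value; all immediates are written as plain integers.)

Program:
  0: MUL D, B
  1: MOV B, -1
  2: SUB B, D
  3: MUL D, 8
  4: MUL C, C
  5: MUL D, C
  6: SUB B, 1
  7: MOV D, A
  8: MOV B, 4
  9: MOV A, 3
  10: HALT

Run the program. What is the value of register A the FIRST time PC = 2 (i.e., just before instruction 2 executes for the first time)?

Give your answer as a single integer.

Step 1: PC=0 exec 'MUL D, B'. After: A=0 B=0 C=0 D=0 ZF=1 PC=1
Step 2: PC=1 exec 'MOV B, -1'. After: A=0 B=-1 C=0 D=0 ZF=1 PC=2
First time PC=2: A=0

0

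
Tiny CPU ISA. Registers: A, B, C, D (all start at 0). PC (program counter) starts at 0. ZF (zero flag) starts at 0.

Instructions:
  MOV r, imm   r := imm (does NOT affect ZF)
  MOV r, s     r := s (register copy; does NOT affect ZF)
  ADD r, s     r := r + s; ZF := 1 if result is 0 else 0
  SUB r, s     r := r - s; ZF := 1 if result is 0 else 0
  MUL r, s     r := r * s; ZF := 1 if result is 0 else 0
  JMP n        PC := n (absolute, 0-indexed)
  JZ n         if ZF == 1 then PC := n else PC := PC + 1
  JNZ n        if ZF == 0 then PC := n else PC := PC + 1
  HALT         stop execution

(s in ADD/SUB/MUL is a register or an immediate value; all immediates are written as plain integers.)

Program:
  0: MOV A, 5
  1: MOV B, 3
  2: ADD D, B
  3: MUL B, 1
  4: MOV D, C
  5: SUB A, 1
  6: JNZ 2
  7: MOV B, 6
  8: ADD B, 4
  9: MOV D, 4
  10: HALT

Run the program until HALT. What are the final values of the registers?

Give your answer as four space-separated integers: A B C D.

Step 1: PC=0 exec 'MOV A, 5'. After: A=5 B=0 C=0 D=0 ZF=0 PC=1
Step 2: PC=1 exec 'MOV B, 3'. After: A=5 B=3 C=0 D=0 ZF=0 PC=2
Step 3: PC=2 exec 'ADD D, B'. After: A=5 B=3 C=0 D=3 ZF=0 PC=3
Step 4: PC=3 exec 'MUL B, 1'. After: A=5 B=3 C=0 D=3 ZF=0 PC=4
Step 5: PC=4 exec 'MOV D, C'. After: A=5 B=3 C=0 D=0 ZF=0 PC=5
Step 6: PC=5 exec 'SUB A, 1'. After: A=4 B=3 C=0 D=0 ZF=0 PC=6
Step 7: PC=6 exec 'JNZ 2'. After: A=4 B=3 C=0 D=0 ZF=0 PC=2
Step 8: PC=2 exec 'ADD D, B'. After: A=4 B=3 C=0 D=3 ZF=0 PC=3
Step 9: PC=3 exec 'MUL B, 1'. After: A=4 B=3 C=0 D=3 ZF=0 PC=4
Step 10: PC=4 exec 'MOV D, C'. After: A=4 B=3 C=0 D=0 ZF=0 PC=5
Step 11: PC=5 exec 'SUB A, 1'. After: A=3 B=3 C=0 D=0 ZF=0 PC=6
Step 12: PC=6 exec 'JNZ 2'. After: A=3 B=3 C=0 D=0 ZF=0 PC=2
Step 13: PC=2 exec 'ADD D, B'. After: A=3 B=3 C=0 D=3 ZF=0 PC=3
Step 14: PC=3 exec 'MUL B, 1'. After: A=3 B=3 C=0 D=3 ZF=0 PC=4
Step 15: PC=4 exec 'MOV D, C'. After: A=3 B=3 C=0 D=0 ZF=0 PC=5
Step 16: PC=5 exec 'SUB A, 1'. After: A=2 B=3 C=0 D=0 ZF=0 PC=6
Step 17: PC=6 exec 'JNZ 2'. After: A=2 B=3 C=0 D=0 ZF=0 PC=2
Step 18: PC=2 exec 'ADD D, B'. After: A=2 B=3 C=0 D=3 ZF=0 PC=3
Step 19: PC=3 exec 'MUL B, 1'. After: A=2 B=3 C=0 D=3 ZF=0 PC=4
Step 20: PC=4 exec 'MOV D, C'. After: A=2 B=3 C=0 D=0 ZF=0 PC=5
Step 21: PC=5 exec 'SUB A, 1'. After: A=1 B=3 C=0 D=0 ZF=0 PC=6
Step 22: PC=6 exec 'JNZ 2'. After: A=1 B=3 C=0 D=0 ZF=0 PC=2
Step 23: PC=2 exec 'ADD D, B'. After: A=1 B=3 C=0 D=3 ZF=0 PC=3
Step 24: PC=3 exec 'MUL B, 1'. After: A=1 B=3 C=0 D=3 ZF=0 PC=4
Step 25: PC=4 exec 'MOV D, C'. After: A=1 B=3 C=0 D=0 ZF=0 PC=5
Step 26: PC=5 exec 'SUB A, 1'. After: A=0 B=3 C=0 D=0 ZF=1 PC=6
Step 27: PC=6 exec 'JNZ 2'. After: A=0 B=3 C=0 D=0 ZF=1 PC=7
Step 28: PC=7 exec 'MOV B, 6'. After: A=0 B=6 C=0 D=0 ZF=1 PC=8
Step 29: PC=8 exec 'ADD B, 4'. After: A=0 B=10 C=0 D=0 ZF=0 PC=9
Step 30: PC=9 exec 'MOV D, 4'. After: A=0 B=10 C=0 D=4 ZF=0 PC=10
Step 31: PC=10 exec 'HALT'. After: A=0 B=10 C=0 D=4 ZF=0 PC=10 HALTED

Answer: 0 10 0 4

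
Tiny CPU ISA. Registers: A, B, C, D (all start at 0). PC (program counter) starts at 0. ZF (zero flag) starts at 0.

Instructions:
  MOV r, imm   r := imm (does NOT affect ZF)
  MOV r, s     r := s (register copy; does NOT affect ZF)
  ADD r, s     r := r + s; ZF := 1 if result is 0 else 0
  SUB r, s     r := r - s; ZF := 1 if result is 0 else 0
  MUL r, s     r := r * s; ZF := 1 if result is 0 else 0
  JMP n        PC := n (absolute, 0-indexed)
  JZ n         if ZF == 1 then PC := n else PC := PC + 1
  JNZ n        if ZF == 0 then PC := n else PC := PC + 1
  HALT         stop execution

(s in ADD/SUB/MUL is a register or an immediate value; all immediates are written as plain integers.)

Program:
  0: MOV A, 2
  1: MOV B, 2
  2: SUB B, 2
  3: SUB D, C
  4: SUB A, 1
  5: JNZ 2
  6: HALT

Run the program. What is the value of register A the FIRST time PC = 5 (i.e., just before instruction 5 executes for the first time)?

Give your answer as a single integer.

Step 1: PC=0 exec 'MOV A, 2'. After: A=2 B=0 C=0 D=0 ZF=0 PC=1
Step 2: PC=1 exec 'MOV B, 2'. After: A=2 B=2 C=0 D=0 ZF=0 PC=2
Step 3: PC=2 exec 'SUB B, 2'. After: A=2 B=0 C=0 D=0 ZF=1 PC=3
Step 4: PC=3 exec 'SUB D, C'. After: A=2 B=0 C=0 D=0 ZF=1 PC=4
Step 5: PC=4 exec 'SUB A, 1'. After: A=1 B=0 C=0 D=0 ZF=0 PC=5
First time PC=5: A=1

1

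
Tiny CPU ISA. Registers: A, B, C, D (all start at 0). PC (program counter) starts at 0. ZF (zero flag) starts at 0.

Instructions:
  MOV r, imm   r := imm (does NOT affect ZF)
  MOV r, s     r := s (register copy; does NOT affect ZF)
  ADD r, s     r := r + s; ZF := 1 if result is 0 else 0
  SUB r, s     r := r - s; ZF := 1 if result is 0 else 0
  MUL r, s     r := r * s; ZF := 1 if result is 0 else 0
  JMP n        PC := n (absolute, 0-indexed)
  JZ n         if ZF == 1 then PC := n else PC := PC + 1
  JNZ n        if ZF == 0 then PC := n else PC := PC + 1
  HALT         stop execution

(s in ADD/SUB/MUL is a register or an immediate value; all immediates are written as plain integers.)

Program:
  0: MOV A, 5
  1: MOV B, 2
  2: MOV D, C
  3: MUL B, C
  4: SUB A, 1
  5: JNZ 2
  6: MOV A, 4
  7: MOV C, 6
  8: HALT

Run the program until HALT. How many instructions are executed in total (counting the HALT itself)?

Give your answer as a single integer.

Step 1: PC=0 exec 'MOV A, 5'. After: A=5 B=0 C=0 D=0 ZF=0 PC=1
Step 2: PC=1 exec 'MOV B, 2'. After: A=5 B=2 C=0 D=0 ZF=0 PC=2
Step 3: PC=2 exec 'MOV D, C'. After: A=5 B=2 C=0 D=0 ZF=0 PC=3
Step 4: PC=3 exec 'MUL B, C'. After: A=5 B=0 C=0 D=0 ZF=1 PC=4
Step 5: PC=4 exec 'SUB A, 1'. After: A=4 B=0 C=0 D=0 ZF=0 PC=5
Step 6: PC=5 exec 'JNZ 2'. After: A=4 B=0 C=0 D=0 ZF=0 PC=2
Step 7: PC=2 exec 'MOV D, C'. After: A=4 B=0 C=0 D=0 ZF=0 PC=3
Step 8: PC=3 exec 'MUL B, C'. After: A=4 B=0 C=0 D=0 ZF=1 PC=4
Step 9: PC=4 exec 'SUB A, 1'. After: A=3 B=0 C=0 D=0 ZF=0 PC=5
Step 10: PC=5 exec 'JNZ 2'. After: A=3 B=0 C=0 D=0 ZF=0 PC=2
Step 11: PC=2 exec 'MOV D, C'. After: A=3 B=0 C=0 D=0 ZF=0 PC=3
Step 12: PC=3 exec 'MUL B, C'. After: A=3 B=0 C=0 D=0 ZF=1 PC=4
Step 13: PC=4 exec 'SUB A, 1'. After: A=2 B=0 C=0 D=0 ZF=0 PC=5
Step 14: PC=5 exec 'JNZ 2'. After: A=2 B=0 C=0 D=0 ZF=0 PC=2
Step 15: PC=2 exec 'MOV D, C'. After: A=2 B=0 C=0 D=0 ZF=0 PC=3
Step 16: PC=3 exec 'MUL B, C'. After: A=2 B=0 C=0 D=0 ZF=1 PC=4
Step 17: PC=4 exec 'SUB A, 1'. After: A=1 B=0 C=0 D=0 ZF=0 PC=5
Step 18: PC=5 exec 'JNZ 2'. After: A=1 B=0 C=0 D=0 ZF=0 PC=2
Step 19: PC=2 exec 'MOV D, C'. After: A=1 B=0 C=0 D=0 ZF=0 PC=3
Step 20: PC=3 exec 'MUL B, C'. After: A=1 B=0 C=0 D=0 ZF=1 PC=4
Step 21: PC=4 exec 'SUB A, 1'. After: A=0 B=0 C=0 D=0 ZF=1 PC=5
Step 22: PC=5 exec 'JNZ 2'. After: A=0 B=0 C=0 D=0 ZF=1 PC=6
Step 23: PC=6 exec 'MOV A, 4'. After: A=4 B=0 C=0 D=0 ZF=1 PC=7
Step 24: PC=7 exec 'MOV C, 6'. After: A=4 B=0 C=6 D=0 ZF=1 PC=8
Step 25: PC=8 exec 'HALT'. After: A=4 B=0 C=6 D=0 ZF=1 PC=8 HALTED
Total instructions executed: 25

Answer: 25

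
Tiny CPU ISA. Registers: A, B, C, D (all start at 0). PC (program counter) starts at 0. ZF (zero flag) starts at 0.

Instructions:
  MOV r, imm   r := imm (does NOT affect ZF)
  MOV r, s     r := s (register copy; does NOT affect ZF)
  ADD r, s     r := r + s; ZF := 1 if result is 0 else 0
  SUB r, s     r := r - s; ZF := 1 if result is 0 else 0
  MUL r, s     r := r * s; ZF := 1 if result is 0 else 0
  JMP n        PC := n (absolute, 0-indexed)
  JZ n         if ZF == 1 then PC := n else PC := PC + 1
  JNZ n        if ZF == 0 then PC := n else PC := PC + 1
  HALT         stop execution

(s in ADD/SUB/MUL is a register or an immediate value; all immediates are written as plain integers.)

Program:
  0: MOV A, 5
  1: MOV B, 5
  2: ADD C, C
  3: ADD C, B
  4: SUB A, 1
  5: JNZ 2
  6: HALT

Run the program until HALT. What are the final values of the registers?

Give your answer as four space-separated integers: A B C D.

Answer: 0 5 155 0

Derivation:
Step 1: PC=0 exec 'MOV A, 5'. After: A=5 B=0 C=0 D=0 ZF=0 PC=1
Step 2: PC=1 exec 'MOV B, 5'. After: A=5 B=5 C=0 D=0 ZF=0 PC=2
Step 3: PC=2 exec 'ADD C, C'. After: A=5 B=5 C=0 D=0 ZF=1 PC=3
Step 4: PC=3 exec 'ADD C, B'. After: A=5 B=5 C=5 D=0 ZF=0 PC=4
Step 5: PC=4 exec 'SUB A, 1'. After: A=4 B=5 C=5 D=0 ZF=0 PC=5
Step 6: PC=5 exec 'JNZ 2'. After: A=4 B=5 C=5 D=0 ZF=0 PC=2
Step 7: PC=2 exec 'ADD C, C'. After: A=4 B=5 C=10 D=0 ZF=0 PC=3
Step 8: PC=3 exec 'ADD C, B'. After: A=4 B=5 C=15 D=0 ZF=0 PC=4
Step 9: PC=4 exec 'SUB A, 1'. After: A=3 B=5 C=15 D=0 ZF=0 PC=5
Step 10: PC=5 exec 'JNZ 2'. After: A=3 B=5 C=15 D=0 ZF=0 PC=2
Step 11: PC=2 exec 'ADD C, C'. After: A=3 B=5 C=30 D=0 ZF=0 PC=3
Step 12: PC=3 exec 'ADD C, B'. After: A=3 B=5 C=35 D=0 ZF=0 PC=4
Step 13: PC=4 exec 'SUB A, 1'. After: A=2 B=5 C=35 D=0 ZF=0 PC=5
Step 14: PC=5 exec 'JNZ 2'. After: A=2 B=5 C=35 D=0 ZF=0 PC=2
Step 15: PC=2 exec 'ADD C, C'. After: A=2 B=5 C=70 D=0 ZF=0 PC=3
Step 16: PC=3 exec 'ADD C, B'. After: A=2 B=5 C=75 D=0 ZF=0 PC=4
Step 17: PC=4 exec 'SUB A, 1'. After: A=1 B=5 C=75 D=0 ZF=0 PC=5
Step 18: PC=5 exec 'JNZ 2'. After: A=1 B=5 C=75 D=0 ZF=0 PC=2
Step 19: PC=2 exec 'ADD C, C'. After: A=1 B=5 C=150 D=0 ZF=0 PC=3
Step 20: PC=3 exec 'ADD C, B'. After: A=1 B=5 C=155 D=0 ZF=0 PC=4
Step 21: PC=4 exec 'SUB A, 1'. After: A=0 B=5 C=155 D=0 ZF=1 PC=5
Step 22: PC=5 exec 'JNZ 2'. After: A=0 B=5 C=155 D=0 ZF=1 PC=6
Step 23: PC=6 exec 'HALT'. After: A=0 B=5 C=155 D=0 ZF=1 PC=6 HALTED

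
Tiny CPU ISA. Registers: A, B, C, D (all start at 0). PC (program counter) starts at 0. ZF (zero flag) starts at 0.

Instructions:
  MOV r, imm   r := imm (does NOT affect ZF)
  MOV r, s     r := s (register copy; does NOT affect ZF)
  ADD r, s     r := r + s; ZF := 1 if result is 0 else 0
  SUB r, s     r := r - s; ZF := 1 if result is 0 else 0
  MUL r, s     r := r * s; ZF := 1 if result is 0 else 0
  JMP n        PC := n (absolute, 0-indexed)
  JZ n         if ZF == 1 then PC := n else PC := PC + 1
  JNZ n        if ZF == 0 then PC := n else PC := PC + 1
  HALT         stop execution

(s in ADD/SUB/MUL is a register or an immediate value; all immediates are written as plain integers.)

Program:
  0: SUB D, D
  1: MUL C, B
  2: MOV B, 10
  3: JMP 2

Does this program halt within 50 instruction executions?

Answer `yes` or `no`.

Answer: no

Derivation:
Step 1: PC=0 exec 'SUB D, D'. After: A=0 B=0 C=0 D=0 ZF=1 PC=1
Step 2: PC=1 exec 'MUL C, B'. After: A=0 B=0 C=0 D=0 ZF=1 PC=2
Step 3: PC=2 exec 'MOV B, 10'. After: A=0 B=10 C=0 D=0 ZF=1 PC=3
Step 4: PC=3 exec 'JMP 2'. After: A=0 B=10 C=0 D=0 ZF=1 PC=2
Step 5: PC=2 exec 'MOV B, 10'. After: A=0 B=10 C=0 D=0 ZF=1 PC=3
State after step 5 equals state after step 3: the program is in a cycle of length 2 and will never halt.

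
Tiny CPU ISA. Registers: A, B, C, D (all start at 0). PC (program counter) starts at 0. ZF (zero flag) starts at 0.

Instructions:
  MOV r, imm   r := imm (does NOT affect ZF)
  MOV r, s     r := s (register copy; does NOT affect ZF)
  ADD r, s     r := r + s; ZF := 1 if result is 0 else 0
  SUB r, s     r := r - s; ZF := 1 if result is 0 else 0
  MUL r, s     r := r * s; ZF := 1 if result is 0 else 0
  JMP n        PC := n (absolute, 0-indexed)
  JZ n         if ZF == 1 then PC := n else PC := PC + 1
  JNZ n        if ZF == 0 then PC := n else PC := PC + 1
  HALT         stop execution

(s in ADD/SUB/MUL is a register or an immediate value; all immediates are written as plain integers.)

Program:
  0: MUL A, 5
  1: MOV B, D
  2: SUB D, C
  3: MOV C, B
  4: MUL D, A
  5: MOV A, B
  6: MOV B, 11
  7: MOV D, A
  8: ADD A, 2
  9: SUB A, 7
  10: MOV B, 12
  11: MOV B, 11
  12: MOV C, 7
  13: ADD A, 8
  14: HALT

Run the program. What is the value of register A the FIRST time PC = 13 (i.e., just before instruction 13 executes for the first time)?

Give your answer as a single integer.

Step 1: PC=0 exec 'MUL A, 5'. After: A=0 B=0 C=0 D=0 ZF=1 PC=1
Step 2: PC=1 exec 'MOV B, D'. After: A=0 B=0 C=0 D=0 ZF=1 PC=2
Step 3: PC=2 exec 'SUB D, C'. After: A=0 B=0 C=0 D=0 ZF=1 PC=3
Step 4: PC=3 exec 'MOV C, B'. After: A=0 B=0 C=0 D=0 ZF=1 PC=4
Step 5: PC=4 exec 'MUL D, A'. After: A=0 B=0 C=0 D=0 ZF=1 PC=5
Step 6: PC=5 exec 'MOV A, B'. After: A=0 B=0 C=0 D=0 ZF=1 PC=6
Step 7: PC=6 exec 'MOV B, 11'. After: A=0 B=11 C=0 D=0 ZF=1 PC=7
Step 8: PC=7 exec 'MOV D, A'. After: A=0 B=11 C=0 D=0 ZF=1 PC=8
Step 9: PC=8 exec 'ADD A, 2'. After: A=2 B=11 C=0 D=0 ZF=0 PC=9
Step 10: PC=9 exec 'SUB A, 7'. After: A=-5 B=11 C=0 D=0 ZF=0 PC=10
Step 11: PC=10 exec 'MOV B, 12'. After: A=-5 B=12 C=0 D=0 ZF=0 PC=11
Step 12: PC=11 exec 'MOV B, 11'. After: A=-5 B=11 C=0 D=0 ZF=0 PC=12
Step 13: PC=12 exec 'MOV C, 7'. After: A=-5 B=11 C=7 D=0 ZF=0 PC=13
First time PC=13: A=-5

-5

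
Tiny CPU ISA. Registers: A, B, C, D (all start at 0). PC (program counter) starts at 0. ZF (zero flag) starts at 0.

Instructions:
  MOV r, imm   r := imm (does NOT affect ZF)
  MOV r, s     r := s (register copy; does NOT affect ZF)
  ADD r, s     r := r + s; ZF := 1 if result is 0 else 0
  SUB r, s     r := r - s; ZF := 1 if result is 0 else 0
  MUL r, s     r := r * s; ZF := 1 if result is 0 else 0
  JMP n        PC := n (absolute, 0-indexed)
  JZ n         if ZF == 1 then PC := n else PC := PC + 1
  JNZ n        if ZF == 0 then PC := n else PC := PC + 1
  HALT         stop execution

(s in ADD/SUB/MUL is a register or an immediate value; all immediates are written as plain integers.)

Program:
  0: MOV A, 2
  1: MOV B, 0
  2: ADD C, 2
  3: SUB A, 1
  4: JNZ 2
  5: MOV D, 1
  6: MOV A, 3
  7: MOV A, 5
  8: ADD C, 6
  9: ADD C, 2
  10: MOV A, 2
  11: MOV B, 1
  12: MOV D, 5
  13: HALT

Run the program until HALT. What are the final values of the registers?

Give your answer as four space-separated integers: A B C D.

Answer: 2 1 12 5

Derivation:
Step 1: PC=0 exec 'MOV A, 2'. After: A=2 B=0 C=0 D=0 ZF=0 PC=1
Step 2: PC=1 exec 'MOV B, 0'. After: A=2 B=0 C=0 D=0 ZF=0 PC=2
Step 3: PC=2 exec 'ADD C, 2'. After: A=2 B=0 C=2 D=0 ZF=0 PC=3
Step 4: PC=3 exec 'SUB A, 1'. After: A=1 B=0 C=2 D=0 ZF=0 PC=4
Step 5: PC=4 exec 'JNZ 2'. After: A=1 B=0 C=2 D=0 ZF=0 PC=2
Step 6: PC=2 exec 'ADD C, 2'. After: A=1 B=0 C=4 D=0 ZF=0 PC=3
Step 7: PC=3 exec 'SUB A, 1'. After: A=0 B=0 C=4 D=0 ZF=1 PC=4
Step 8: PC=4 exec 'JNZ 2'. After: A=0 B=0 C=4 D=0 ZF=1 PC=5
Step 9: PC=5 exec 'MOV D, 1'. After: A=0 B=0 C=4 D=1 ZF=1 PC=6
Step 10: PC=6 exec 'MOV A, 3'. After: A=3 B=0 C=4 D=1 ZF=1 PC=7
Step 11: PC=7 exec 'MOV A, 5'. After: A=5 B=0 C=4 D=1 ZF=1 PC=8
Step 12: PC=8 exec 'ADD C, 6'. After: A=5 B=0 C=10 D=1 ZF=0 PC=9
Step 13: PC=9 exec 'ADD C, 2'. After: A=5 B=0 C=12 D=1 ZF=0 PC=10
Step 14: PC=10 exec 'MOV A, 2'. After: A=2 B=0 C=12 D=1 ZF=0 PC=11
Step 15: PC=11 exec 'MOV B, 1'. After: A=2 B=1 C=12 D=1 ZF=0 PC=12
Step 16: PC=12 exec 'MOV D, 5'. After: A=2 B=1 C=12 D=5 ZF=0 PC=13
Step 17: PC=13 exec 'HALT'. After: A=2 B=1 C=12 D=5 ZF=0 PC=13 HALTED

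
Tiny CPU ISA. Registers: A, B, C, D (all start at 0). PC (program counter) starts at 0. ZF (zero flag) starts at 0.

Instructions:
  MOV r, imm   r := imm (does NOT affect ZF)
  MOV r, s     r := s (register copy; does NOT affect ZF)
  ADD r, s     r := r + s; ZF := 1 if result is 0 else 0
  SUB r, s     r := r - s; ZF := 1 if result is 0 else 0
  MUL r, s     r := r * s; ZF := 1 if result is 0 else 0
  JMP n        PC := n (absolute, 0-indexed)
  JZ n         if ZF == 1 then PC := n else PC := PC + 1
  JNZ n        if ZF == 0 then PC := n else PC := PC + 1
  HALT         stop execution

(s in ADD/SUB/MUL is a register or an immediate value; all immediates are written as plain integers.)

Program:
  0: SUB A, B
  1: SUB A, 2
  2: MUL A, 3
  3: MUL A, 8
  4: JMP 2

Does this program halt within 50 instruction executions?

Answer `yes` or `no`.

Step 1: PC=0 exec 'SUB A, B'. After: A=0 B=0 C=0 D=0 ZF=1 PC=1
Step 2: PC=1 exec 'SUB A, 2'. After: A=-2 B=0 C=0 D=0 ZF=0 PC=2
Step 3: PC=2 exec 'MUL A, 3'. After: A=-6 B=0 C=0 D=0 ZF=0 PC=3
Step 4: PC=3 exec 'MUL A, 8'. After: A=-48 B=0 C=0 D=0 ZF=0 PC=4
Step 5: PC=4 exec 'JMP 2'. After: A=-48 B=0 C=0 D=0 ZF=0 PC=2
Step 6: PC=2 exec 'MUL A, 3'. After: A=-144 B=0 C=0 D=0 ZF=0 PC=3
Step 7: PC=3 exec 'MUL A, 8'. After: A=-1152 B=0 C=0 D=0 ZF=0 PC=4
Step 8: PC=4 exec 'JMP 2'. After: A=-1152 B=0 C=0 D=0 ZF=0 PC=2
Step 9: PC=2 exec 'MUL A, 3'. After: A=-3456 B=0 C=0 D=0 ZF=0 PC=3
Step 10: PC=3 exec 'MUL A, 8'. After: A=-27648 B=0 C=0 D=0 ZF=0 PC=4
Step 11: PC=4 exec 'JMP 2'. After: A=-27648 B=0 C=0 D=0 ZF=0 PC=2
Step 12: PC=2 exec 'MUL A, 3'. After: A=-82944 B=0 C=0 D=0 ZF=0 PC=3
Step 13: PC=3 exec 'MUL A, 8'. After: A=-663552 B=0 C=0 D=0 ZF=0 PC=4
Step 14: PC=4 exec 'JMP 2'. After: A=-663552 B=0 C=0 D=0 ZF=0 PC=2
Step 15: PC=2 exec 'MUL A, 3'. After: A=-1990656 B=0 C=0 D=0 ZF=0 PC=3
After 50 steps: not halted. PC revisits the same instructions with no path to HALT; will never halt.

Answer: no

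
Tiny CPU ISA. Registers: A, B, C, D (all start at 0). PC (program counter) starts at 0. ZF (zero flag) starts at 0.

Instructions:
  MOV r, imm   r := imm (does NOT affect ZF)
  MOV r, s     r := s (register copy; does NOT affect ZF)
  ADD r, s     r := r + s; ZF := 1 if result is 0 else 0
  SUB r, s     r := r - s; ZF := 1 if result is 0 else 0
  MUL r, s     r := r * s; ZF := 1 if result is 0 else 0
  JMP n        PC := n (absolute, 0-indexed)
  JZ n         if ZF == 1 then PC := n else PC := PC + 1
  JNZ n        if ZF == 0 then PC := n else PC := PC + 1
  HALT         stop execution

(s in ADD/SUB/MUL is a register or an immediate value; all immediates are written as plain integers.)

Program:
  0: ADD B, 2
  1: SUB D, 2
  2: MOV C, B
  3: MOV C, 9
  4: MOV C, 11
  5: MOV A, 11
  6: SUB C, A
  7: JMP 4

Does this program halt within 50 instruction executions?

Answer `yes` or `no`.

Answer: no

Derivation:
Step 1: PC=0 exec 'ADD B, 2'. After: A=0 B=2 C=0 D=0 ZF=0 PC=1
Step 2: PC=1 exec 'SUB D, 2'. After: A=0 B=2 C=0 D=-2 ZF=0 PC=2
Step 3: PC=2 exec 'MOV C, B'. After: A=0 B=2 C=2 D=-2 ZF=0 PC=3
Step 4: PC=3 exec 'MOV C, 9'. After: A=0 B=2 C=9 D=-2 ZF=0 PC=4
Step 5: PC=4 exec 'MOV C, 11'. After: A=0 B=2 C=11 D=-2 ZF=0 PC=5
Step 6: PC=5 exec 'MOV A, 11'. After: A=11 B=2 C=11 D=-2 ZF=0 PC=6
Step 7: PC=6 exec 'SUB C, A'. After: A=11 B=2 C=0 D=-2 ZF=1 PC=7
Step 8: PC=7 exec 'JMP 4'. After: A=11 B=2 C=0 D=-2 ZF=1 PC=4
Step 9: PC=4 exec 'MOV C, 11'. After: A=11 B=2 C=11 D=-2 ZF=1 PC=5
Step 10: PC=5 exec 'MOV A, 11'. After: A=11 B=2 C=11 D=-2 ZF=1 PC=6
Step 11: PC=6 exec 'SUB C, A'. After: A=11 B=2 C=0 D=-2 ZF=1 PC=7
State after step 11 equals state after step 7: the program is in a cycle of length 4 and will never halt.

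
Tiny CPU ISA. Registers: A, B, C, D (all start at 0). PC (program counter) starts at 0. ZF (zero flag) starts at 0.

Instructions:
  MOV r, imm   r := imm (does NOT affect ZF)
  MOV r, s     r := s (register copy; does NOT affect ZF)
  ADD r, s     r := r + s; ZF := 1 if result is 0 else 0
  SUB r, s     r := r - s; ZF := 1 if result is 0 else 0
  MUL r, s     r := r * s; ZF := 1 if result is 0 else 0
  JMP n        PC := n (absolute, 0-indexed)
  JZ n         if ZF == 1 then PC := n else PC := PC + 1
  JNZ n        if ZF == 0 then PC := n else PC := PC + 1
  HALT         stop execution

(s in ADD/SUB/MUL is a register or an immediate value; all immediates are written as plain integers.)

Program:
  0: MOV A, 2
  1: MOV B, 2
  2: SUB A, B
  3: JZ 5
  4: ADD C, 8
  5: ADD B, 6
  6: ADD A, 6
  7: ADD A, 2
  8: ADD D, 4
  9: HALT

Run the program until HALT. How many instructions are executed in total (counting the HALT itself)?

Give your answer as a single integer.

Step 1: PC=0 exec 'MOV A, 2'. After: A=2 B=0 C=0 D=0 ZF=0 PC=1
Step 2: PC=1 exec 'MOV B, 2'. After: A=2 B=2 C=0 D=0 ZF=0 PC=2
Step 3: PC=2 exec 'SUB A, B'. After: A=0 B=2 C=0 D=0 ZF=1 PC=3
Step 4: PC=3 exec 'JZ 5'. After: A=0 B=2 C=0 D=0 ZF=1 PC=5
Step 5: PC=5 exec 'ADD B, 6'. After: A=0 B=8 C=0 D=0 ZF=0 PC=6
Step 6: PC=6 exec 'ADD A, 6'. After: A=6 B=8 C=0 D=0 ZF=0 PC=7
Step 7: PC=7 exec 'ADD A, 2'. After: A=8 B=8 C=0 D=0 ZF=0 PC=8
Step 8: PC=8 exec 'ADD D, 4'. After: A=8 B=8 C=0 D=4 ZF=0 PC=9
Step 9: PC=9 exec 'HALT'. After: A=8 B=8 C=0 D=4 ZF=0 PC=9 HALTED
Total instructions executed: 9

Answer: 9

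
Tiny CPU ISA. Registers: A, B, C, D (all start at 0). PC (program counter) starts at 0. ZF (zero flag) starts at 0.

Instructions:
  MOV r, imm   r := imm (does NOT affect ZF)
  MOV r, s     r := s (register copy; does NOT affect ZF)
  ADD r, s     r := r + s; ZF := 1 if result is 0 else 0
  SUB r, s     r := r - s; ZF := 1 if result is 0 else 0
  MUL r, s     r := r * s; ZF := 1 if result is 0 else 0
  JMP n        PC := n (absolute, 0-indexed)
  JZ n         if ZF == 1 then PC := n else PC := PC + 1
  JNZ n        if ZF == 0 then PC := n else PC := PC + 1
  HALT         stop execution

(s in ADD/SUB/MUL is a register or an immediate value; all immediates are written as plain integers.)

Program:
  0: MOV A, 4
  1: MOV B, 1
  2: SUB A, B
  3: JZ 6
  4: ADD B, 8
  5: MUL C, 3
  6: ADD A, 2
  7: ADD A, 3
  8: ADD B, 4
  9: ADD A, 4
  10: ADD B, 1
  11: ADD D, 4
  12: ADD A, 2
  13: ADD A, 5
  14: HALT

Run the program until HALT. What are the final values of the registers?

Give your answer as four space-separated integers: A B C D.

Step 1: PC=0 exec 'MOV A, 4'. After: A=4 B=0 C=0 D=0 ZF=0 PC=1
Step 2: PC=1 exec 'MOV B, 1'. After: A=4 B=1 C=0 D=0 ZF=0 PC=2
Step 3: PC=2 exec 'SUB A, B'. After: A=3 B=1 C=0 D=0 ZF=0 PC=3
Step 4: PC=3 exec 'JZ 6'. After: A=3 B=1 C=0 D=0 ZF=0 PC=4
Step 5: PC=4 exec 'ADD B, 8'. After: A=3 B=9 C=0 D=0 ZF=0 PC=5
Step 6: PC=5 exec 'MUL C, 3'. After: A=3 B=9 C=0 D=0 ZF=1 PC=6
Step 7: PC=6 exec 'ADD A, 2'. After: A=5 B=9 C=0 D=0 ZF=0 PC=7
Step 8: PC=7 exec 'ADD A, 3'. After: A=8 B=9 C=0 D=0 ZF=0 PC=8
Step 9: PC=8 exec 'ADD B, 4'. After: A=8 B=13 C=0 D=0 ZF=0 PC=9
Step 10: PC=9 exec 'ADD A, 4'. After: A=12 B=13 C=0 D=0 ZF=0 PC=10
Step 11: PC=10 exec 'ADD B, 1'. After: A=12 B=14 C=0 D=0 ZF=0 PC=11
Step 12: PC=11 exec 'ADD D, 4'. After: A=12 B=14 C=0 D=4 ZF=0 PC=12
Step 13: PC=12 exec 'ADD A, 2'. After: A=14 B=14 C=0 D=4 ZF=0 PC=13
Step 14: PC=13 exec 'ADD A, 5'. After: A=19 B=14 C=0 D=4 ZF=0 PC=14
Step 15: PC=14 exec 'HALT'. After: A=19 B=14 C=0 D=4 ZF=0 PC=14 HALTED

Answer: 19 14 0 4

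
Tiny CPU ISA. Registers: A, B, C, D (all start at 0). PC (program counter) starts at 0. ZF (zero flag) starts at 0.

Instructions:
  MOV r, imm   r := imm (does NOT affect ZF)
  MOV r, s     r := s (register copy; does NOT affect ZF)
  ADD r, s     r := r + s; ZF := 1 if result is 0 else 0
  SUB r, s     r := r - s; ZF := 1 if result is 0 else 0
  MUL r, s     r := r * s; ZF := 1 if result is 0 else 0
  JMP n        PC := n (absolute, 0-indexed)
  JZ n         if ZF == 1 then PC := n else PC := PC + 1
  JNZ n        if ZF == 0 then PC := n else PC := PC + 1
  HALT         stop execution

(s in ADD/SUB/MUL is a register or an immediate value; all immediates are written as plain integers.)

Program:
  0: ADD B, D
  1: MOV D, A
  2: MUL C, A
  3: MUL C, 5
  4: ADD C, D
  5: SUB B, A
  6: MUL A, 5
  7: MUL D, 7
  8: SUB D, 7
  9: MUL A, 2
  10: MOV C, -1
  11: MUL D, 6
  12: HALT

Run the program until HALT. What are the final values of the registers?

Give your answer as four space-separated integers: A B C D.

Step 1: PC=0 exec 'ADD B, D'. After: A=0 B=0 C=0 D=0 ZF=1 PC=1
Step 2: PC=1 exec 'MOV D, A'. After: A=0 B=0 C=0 D=0 ZF=1 PC=2
Step 3: PC=2 exec 'MUL C, A'. After: A=0 B=0 C=0 D=0 ZF=1 PC=3
Step 4: PC=3 exec 'MUL C, 5'. After: A=0 B=0 C=0 D=0 ZF=1 PC=4
Step 5: PC=4 exec 'ADD C, D'. After: A=0 B=0 C=0 D=0 ZF=1 PC=5
Step 6: PC=5 exec 'SUB B, A'. After: A=0 B=0 C=0 D=0 ZF=1 PC=6
Step 7: PC=6 exec 'MUL A, 5'. After: A=0 B=0 C=0 D=0 ZF=1 PC=7
Step 8: PC=7 exec 'MUL D, 7'. After: A=0 B=0 C=0 D=0 ZF=1 PC=8
Step 9: PC=8 exec 'SUB D, 7'. After: A=0 B=0 C=0 D=-7 ZF=0 PC=9
Step 10: PC=9 exec 'MUL A, 2'. After: A=0 B=0 C=0 D=-7 ZF=1 PC=10
Step 11: PC=10 exec 'MOV C, -1'. After: A=0 B=0 C=-1 D=-7 ZF=1 PC=11
Step 12: PC=11 exec 'MUL D, 6'. After: A=0 B=0 C=-1 D=-42 ZF=0 PC=12
Step 13: PC=12 exec 'HALT'. After: A=0 B=0 C=-1 D=-42 ZF=0 PC=12 HALTED

Answer: 0 0 -1 -42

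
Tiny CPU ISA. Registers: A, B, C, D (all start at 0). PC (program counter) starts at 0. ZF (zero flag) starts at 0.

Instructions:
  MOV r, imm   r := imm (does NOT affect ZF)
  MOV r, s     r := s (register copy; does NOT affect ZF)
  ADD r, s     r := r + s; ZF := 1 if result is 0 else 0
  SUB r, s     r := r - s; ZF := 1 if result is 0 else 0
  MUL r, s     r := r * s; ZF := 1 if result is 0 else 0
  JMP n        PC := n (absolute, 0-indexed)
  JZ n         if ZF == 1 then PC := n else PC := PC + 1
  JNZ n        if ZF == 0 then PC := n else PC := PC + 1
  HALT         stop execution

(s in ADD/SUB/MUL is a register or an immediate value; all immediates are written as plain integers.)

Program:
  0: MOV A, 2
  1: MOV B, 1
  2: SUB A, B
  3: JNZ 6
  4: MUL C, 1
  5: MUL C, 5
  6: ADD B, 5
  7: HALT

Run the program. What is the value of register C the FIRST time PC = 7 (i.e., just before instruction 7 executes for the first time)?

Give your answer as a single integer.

Step 1: PC=0 exec 'MOV A, 2'. After: A=2 B=0 C=0 D=0 ZF=0 PC=1
Step 2: PC=1 exec 'MOV B, 1'. After: A=2 B=1 C=0 D=0 ZF=0 PC=2
Step 3: PC=2 exec 'SUB A, B'. After: A=1 B=1 C=0 D=0 ZF=0 PC=3
Step 4: PC=3 exec 'JNZ 6'. After: A=1 B=1 C=0 D=0 ZF=0 PC=6
Step 5: PC=6 exec 'ADD B, 5'. After: A=1 B=6 C=0 D=0 ZF=0 PC=7
First time PC=7: C=0

0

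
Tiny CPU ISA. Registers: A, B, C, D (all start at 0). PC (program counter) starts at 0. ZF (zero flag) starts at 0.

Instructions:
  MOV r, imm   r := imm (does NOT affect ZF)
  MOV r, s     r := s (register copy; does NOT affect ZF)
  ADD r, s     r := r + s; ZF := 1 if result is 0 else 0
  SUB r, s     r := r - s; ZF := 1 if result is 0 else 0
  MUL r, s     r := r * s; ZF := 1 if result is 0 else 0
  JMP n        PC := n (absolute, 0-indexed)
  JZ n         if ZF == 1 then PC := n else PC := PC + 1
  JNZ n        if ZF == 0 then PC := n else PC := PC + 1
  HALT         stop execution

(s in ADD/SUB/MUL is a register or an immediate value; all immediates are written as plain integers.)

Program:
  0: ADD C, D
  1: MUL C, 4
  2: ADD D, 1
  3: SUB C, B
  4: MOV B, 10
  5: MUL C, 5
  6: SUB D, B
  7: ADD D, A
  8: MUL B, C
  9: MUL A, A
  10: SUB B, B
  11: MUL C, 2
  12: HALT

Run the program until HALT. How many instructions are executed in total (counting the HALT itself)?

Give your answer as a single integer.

Step 1: PC=0 exec 'ADD C, D'. After: A=0 B=0 C=0 D=0 ZF=1 PC=1
Step 2: PC=1 exec 'MUL C, 4'. After: A=0 B=0 C=0 D=0 ZF=1 PC=2
Step 3: PC=2 exec 'ADD D, 1'. After: A=0 B=0 C=0 D=1 ZF=0 PC=3
Step 4: PC=3 exec 'SUB C, B'. After: A=0 B=0 C=0 D=1 ZF=1 PC=4
Step 5: PC=4 exec 'MOV B, 10'. After: A=0 B=10 C=0 D=1 ZF=1 PC=5
Step 6: PC=5 exec 'MUL C, 5'. After: A=0 B=10 C=0 D=1 ZF=1 PC=6
Step 7: PC=6 exec 'SUB D, B'. After: A=0 B=10 C=0 D=-9 ZF=0 PC=7
Step 8: PC=7 exec 'ADD D, A'. After: A=0 B=10 C=0 D=-9 ZF=0 PC=8
Step 9: PC=8 exec 'MUL B, C'. After: A=0 B=0 C=0 D=-9 ZF=1 PC=9
Step 10: PC=9 exec 'MUL A, A'. After: A=0 B=0 C=0 D=-9 ZF=1 PC=10
Step 11: PC=10 exec 'SUB B, B'. After: A=0 B=0 C=0 D=-9 ZF=1 PC=11
Step 12: PC=11 exec 'MUL C, 2'. After: A=0 B=0 C=0 D=-9 ZF=1 PC=12
Step 13: PC=12 exec 'HALT'. After: A=0 B=0 C=0 D=-9 ZF=1 PC=12 HALTED
Total instructions executed: 13

Answer: 13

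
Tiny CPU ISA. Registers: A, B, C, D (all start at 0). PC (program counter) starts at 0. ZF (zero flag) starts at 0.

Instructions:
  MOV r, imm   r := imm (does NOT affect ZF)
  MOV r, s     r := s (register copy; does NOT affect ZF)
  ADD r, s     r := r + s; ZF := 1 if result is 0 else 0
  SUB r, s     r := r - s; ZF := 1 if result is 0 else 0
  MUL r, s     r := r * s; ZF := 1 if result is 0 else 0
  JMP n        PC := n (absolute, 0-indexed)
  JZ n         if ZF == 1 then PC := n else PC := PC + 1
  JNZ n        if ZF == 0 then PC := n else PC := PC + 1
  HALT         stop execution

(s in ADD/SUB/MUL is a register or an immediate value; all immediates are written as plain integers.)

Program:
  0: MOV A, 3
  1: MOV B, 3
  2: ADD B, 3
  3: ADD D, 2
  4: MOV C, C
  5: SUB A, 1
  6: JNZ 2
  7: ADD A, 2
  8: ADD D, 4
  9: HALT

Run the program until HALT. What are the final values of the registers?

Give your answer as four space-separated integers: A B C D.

Step 1: PC=0 exec 'MOV A, 3'. After: A=3 B=0 C=0 D=0 ZF=0 PC=1
Step 2: PC=1 exec 'MOV B, 3'. After: A=3 B=3 C=0 D=0 ZF=0 PC=2
Step 3: PC=2 exec 'ADD B, 3'. After: A=3 B=6 C=0 D=0 ZF=0 PC=3
Step 4: PC=3 exec 'ADD D, 2'. After: A=3 B=6 C=0 D=2 ZF=0 PC=4
Step 5: PC=4 exec 'MOV C, C'. After: A=3 B=6 C=0 D=2 ZF=0 PC=5
Step 6: PC=5 exec 'SUB A, 1'. After: A=2 B=6 C=0 D=2 ZF=0 PC=6
Step 7: PC=6 exec 'JNZ 2'. After: A=2 B=6 C=0 D=2 ZF=0 PC=2
Step 8: PC=2 exec 'ADD B, 3'. After: A=2 B=9 C=0 D=2 ZF=0 PC=3
Step 9: PC=3 exec 'ADD D, 2'. After: A=2 B=9 C=0 D=4 ZF=0 PC=4
Step 10: PC=4 exec 'MOV C, C'. After: A=2 B=9 C=0 D=4 ZF=0 PC=5
Step 11: PC=5 exec 'SUB A, 1'. After: A=1 B=9 C=0 D=4 ZF=0 PC=6
Step 12: PC=6 exec 'JNZ 2'. After: A=1 B=9 C=0 D=4 ZF=0 PC=2
Step 13: PC=2 exec 'ADD B, 3'. After: A=1 B=12 C=0 D=4 ZF=0 PC=3
Step 14: PC=3 exec 'ADD D, 2'. After: A=1 B=12 C=0 D=6 ZF=0 PC=4
Step 15: PC=4 exec 'MOV C, C'. After: A=1 B=12 C=0 D=6 ZF=0 PC=5
Step 16: PC=5 exec 'SUB A, 1'. After: A=0 B=12 C=0 D=6 ZF=1 PC=6
Step 17: PC=6 exec 'JNZ 2'. After: A=0 B=12 C=0 D=6 ZF=1 PC=7
Step 18: PC=7 exec 'ADD A, 2'. After: A=2 B=12 C=0 D=6 ZF=0 PC=8
Step 19: PC=8 exec 'ADD D, 4'. After: A=2 B=12 C=0 D=10 ZF=0 PC=9
Step 20: PC=9 exec 'HALT'. After: A=2 B=12 C=0 D=10 ZF=0 PC=9 HALTED

Answer: 2 12 0 10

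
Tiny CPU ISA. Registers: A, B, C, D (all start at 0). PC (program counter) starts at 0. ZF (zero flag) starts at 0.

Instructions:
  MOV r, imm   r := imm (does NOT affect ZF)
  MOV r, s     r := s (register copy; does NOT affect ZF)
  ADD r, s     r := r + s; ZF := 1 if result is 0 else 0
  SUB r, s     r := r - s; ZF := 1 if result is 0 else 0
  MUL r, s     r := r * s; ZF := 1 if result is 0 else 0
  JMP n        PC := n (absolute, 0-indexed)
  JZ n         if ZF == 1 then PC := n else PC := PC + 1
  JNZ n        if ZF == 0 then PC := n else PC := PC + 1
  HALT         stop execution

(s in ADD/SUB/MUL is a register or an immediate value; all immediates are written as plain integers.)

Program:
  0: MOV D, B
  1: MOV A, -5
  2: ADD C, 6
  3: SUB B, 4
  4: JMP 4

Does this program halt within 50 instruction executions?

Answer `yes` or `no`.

Answer: no

Derivation:
Step 1: PC=0 exec 'MOV D, B'. After: A=0 B=0 C=0 D=0 ZF=0 PC=1
Step 2: PC=1 exec 'MOV A, -5'. After: A=-5 B=0 C=0 D=0 ZF=0 PC=2
Step 3: PC=2 exec 'ADD C, 6'. After: A=-5 B=0 C=6 D=0 ZF=0 PC=3
Step 4: PC=3 exec 'SUB B, 4'. After: A=-5 B=-4 C=6 D=0 ZF=0 PC=4
Step 5: PC=4 exec 'JMP 4'. After: A=-5 B=-4 C=6 D=0 ZF=0 PC=4
State after step 5 equals state after step 4: the program is in a cycle of length 1 and will never halt.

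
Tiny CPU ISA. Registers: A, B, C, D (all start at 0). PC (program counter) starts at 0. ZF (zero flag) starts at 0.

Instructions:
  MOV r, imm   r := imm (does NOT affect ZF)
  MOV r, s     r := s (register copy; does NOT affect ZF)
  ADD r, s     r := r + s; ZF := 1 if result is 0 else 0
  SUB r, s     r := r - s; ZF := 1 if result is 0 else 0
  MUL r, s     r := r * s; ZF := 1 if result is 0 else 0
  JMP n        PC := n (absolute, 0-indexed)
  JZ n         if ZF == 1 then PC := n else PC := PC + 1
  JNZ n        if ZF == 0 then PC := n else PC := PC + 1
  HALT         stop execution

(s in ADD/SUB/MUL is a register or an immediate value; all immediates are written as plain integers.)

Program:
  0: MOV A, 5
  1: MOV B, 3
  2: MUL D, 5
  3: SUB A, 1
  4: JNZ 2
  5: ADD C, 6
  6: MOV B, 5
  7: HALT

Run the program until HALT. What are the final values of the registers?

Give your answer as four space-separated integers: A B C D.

Step 1: PC=0 exec 'MOV A, 5'. After: A=5 B=0 C=0 D=0 ZF=0 PC=1
Step 2: PC=1 exec 'MOV B, 3'. After: A=5 B=3 C=0 D=0 ZF=0 PC=2
Step 3: PC=2 exec 'MUL D, 5'. After: A=5 B=3 C=0 D=0 ZF=1 PC=3
Step 4: PC=3 exec 'SUB A, 1'. After: A=4 B=3 C=0 D=0 ZF=0 PC=4
Step 5: PC=4 exec 'JNZ 2'. After: A=4 B=3 C=0 D=0 ZF=0 PC=2
Step 6: PC=2 exec 'MUL D, 5'. After: A=4 B=3 C=0 D=0 ZF=1 PC=3
Step 7: PC=3 exec 'SUB A, 1'. After: A=3 B=3 C=0 D=0 ZF=0 PC=4
Step 8: PC=4 exec 'JNZ 2'. After: A=3 B=3 C=0 D=0 ZF=0 PC=2
Step 9: PC=2 exec 'MUL D, 5'. After: A=3 B=3 C=0 D=0 ZF=1 PC=3
Step 10: PC=3 exec 'SUB A, 1'. After: A=2 B=3 C=0 D=0 ZF=0 PC=4
Step 11: PC=4 exec 'JNZ 2'. After: A=2 B=3 C=0 D=0 ZF=0 PC=2
Step 12: PC=2 exec 'MUL D, 5'. After: A=2 B=3 C=0 D=0 ZF=1 PC=3
Step 13: PC=3 exec 'SUB A, 1'. After: A=1 B=3 C=0 D=0 ZF=0 PC=4
Step 14: PC=4 exec 'JNZ 2'. After: A=1 B=3 C=0 D=0 ZF=0 PC=2
Step 15: PC=2 exec 'MUL D, 5'. After: A=1 B=3 C=0 D=0 ZF=1 PC=3
Step 16: PC=3 exec 'SUB A, 1'. After: A=0 B=3 C=0 D=0 ZF=1 PC=4
Step 17: PC=4 exec 'JNZ 2'. After: A=0 B=3 C=0 D=0 ZF=1 PC=5
Step 18: PC=5 exec 'ADD C, 6'. After: A=0 B=3 C=6 D=0 ZF=0 PC=6
Step 19: PC=6 exec 'MOV B, 5'. After: A=0 B=5 C=6 D=0 ZF=0 PC=7
Step 20: PC=7 exec 'HALT'. After: A=0 B=5 C=6 D=0 ZF=0 PC=7 HALTED

Answer: 0 5 6 0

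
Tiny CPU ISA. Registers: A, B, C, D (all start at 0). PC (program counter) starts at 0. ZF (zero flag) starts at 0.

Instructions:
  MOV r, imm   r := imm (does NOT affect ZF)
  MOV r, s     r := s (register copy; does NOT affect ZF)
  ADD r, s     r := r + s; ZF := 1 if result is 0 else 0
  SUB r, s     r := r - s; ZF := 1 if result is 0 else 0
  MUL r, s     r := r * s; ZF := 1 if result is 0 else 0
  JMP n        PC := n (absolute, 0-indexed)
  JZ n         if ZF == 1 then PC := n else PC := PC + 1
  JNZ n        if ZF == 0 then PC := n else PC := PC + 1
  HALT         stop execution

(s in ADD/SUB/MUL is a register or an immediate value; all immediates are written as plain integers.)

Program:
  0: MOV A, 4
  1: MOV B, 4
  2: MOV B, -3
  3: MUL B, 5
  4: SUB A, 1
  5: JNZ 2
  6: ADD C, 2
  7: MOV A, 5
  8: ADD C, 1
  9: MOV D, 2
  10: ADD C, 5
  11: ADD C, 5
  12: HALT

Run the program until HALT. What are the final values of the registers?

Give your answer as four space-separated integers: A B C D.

Step 1: PC=0 exec 'MOV A, 4'. After: A=4 B=0 C=0 D=0 ZF=0 PC=1
Step 2: PC=1 exec 'MOV B, 4'. After: A=4 B=4 C=0 D=0 ZF=0 PC=2
Step 3: PC=2 exec 'MOV B, -3'. After: A=4 B=-3 C=0 D=0 ZF=0 PC=3
Step 4: PC=3 exec 'MUL B, 5'. After: A=4 B=-15 C=0 D=0 ZF=0 PC=4
Step 5: PC=4 exec 'SUB A, 1'. After: A=3 B=-15 C=0 D=0 ZF=0 PC=5
Step 6: PC=5 exec 'JNZ 2'. After: A=3 B=-15 C=0 D=0 ZF=0 PC=2
Step 7: PC=2 exec 'MOV B, -3'. After: A=3 B=-3 C=0 D=0 ZF=0 PC=3
Step 8: PC=3 exec 'MUL B, 5'. After: A=3 B=-15 C=0 D=0 ZF=0 PC=4
Step 9: PC=4 exec 'SUB A, 1'. After: A=2 B=-15 C=0 D=0 ZF=0 PC=5
Step 10: PC=5 exec 'JNZ 2'. After: A=2 B=-15 C=0 D=0 ZF=0 PC=2
Step 11: PC=2 exec 'MOV B, -3'. After: A=2 B=-3 C=0 D=0 ZF=0 PC=3
Step 12: PC=3 exec 'MUL B, 5'. After: A=2 B=-15 C=0 D=0 ZF=0 PC=4
Step 13: PC=4 exec 'SUB A, 1'. After: A=1 B=-15 C=0 D=0 ZF=0 PC=5
Step 14: PC=5 exec 'JNZ 2'. After: A=1 B=-15 C=0 D=0 ZF=0 PC=2
Step 15: PC=2 exec 'MOV B, -3'. After: A=1 B=-3 C=0 D=0 ZF=0 PC=3
Step 16: PC=3 exec 'MUL B, 5'. After: A=1 B=-15 C=0 D=0 ZF=0 PC=4
Step 17: PC=4 exec 'SUB A, 1'. After: A=0 B=-15 C=0 D=0 ZF=1 PC=5
Step 18: PC=5 exec 'JNZ 2'. After: A=0 B=-15 C=0 D=0 ZF=1 PC=6
Step 19: PC=6 exec 'ADD C, 2'. After: A=0 B=-15 C=2 D=0 ZF=0 PC=7
Step 20: PC=7 exec 'MOV A, 5'. After: A=5 B=-15 C=2 D=0 ZF=0 PC=8
Step 21: PC=8 exec 'ADD C, 1'. After: A=5 B=-15 C=3 D=0 ZF=0 PC=9
Step 22: PC=9 exec 'MOV D, 2'. After: A=5 B=-15 C=3 D=2 ZF=0 PC=10
Step 23: PC=10 exec 'ADD C, 5'. After: A=5 B=-15 C=8 D=2 ZF=0 PC=11
Step 24: PC=11 exec 'ADD C, 5'. After: A=5 B=-15 C=13 D=2 ZF=0 PC=12
Step 25: PC=12 exec 'HALT'. After: A=5 B=-15 C=13 D=2 ZF=0 PC=12 HALTED

Answer: 5 -15 13 2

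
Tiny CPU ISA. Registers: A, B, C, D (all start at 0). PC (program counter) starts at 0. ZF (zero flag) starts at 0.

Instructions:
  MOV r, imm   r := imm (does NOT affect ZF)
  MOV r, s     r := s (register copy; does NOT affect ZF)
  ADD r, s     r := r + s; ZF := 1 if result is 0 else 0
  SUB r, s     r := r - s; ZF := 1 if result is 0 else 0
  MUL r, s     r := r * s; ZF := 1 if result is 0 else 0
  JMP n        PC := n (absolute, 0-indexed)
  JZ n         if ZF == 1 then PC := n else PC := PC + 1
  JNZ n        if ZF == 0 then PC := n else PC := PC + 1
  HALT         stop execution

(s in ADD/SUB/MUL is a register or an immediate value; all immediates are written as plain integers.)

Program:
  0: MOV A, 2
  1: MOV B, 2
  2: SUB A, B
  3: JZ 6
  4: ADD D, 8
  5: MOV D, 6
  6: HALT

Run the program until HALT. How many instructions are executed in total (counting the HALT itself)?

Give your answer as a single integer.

Step 1: PC=0 exec 'MOV A, 2'. After: A=2 B=0 C=0 D=0 ZF=0 PC=1
Step 2: PC=1 exec 'MOV B, 2'. After: A=2 B=2 C=0 D=0 ZF=0 PC=2
Step 3: PC=2 exec 'SUB A, B'. After: A=0 B=2 C=0 D=0 ZF=1 PC=3
Step 4: PC=3 exec 'JZ 6'. After: A=0 B=2 C=0 D=0 ZF=1 PC=6
Step 5: PC=6 exec 'HALT'. After: A=0 B=2 C=0 D=0 ZF=1 PC=6 HALTED
Total instructions executed: 5

Answer: 5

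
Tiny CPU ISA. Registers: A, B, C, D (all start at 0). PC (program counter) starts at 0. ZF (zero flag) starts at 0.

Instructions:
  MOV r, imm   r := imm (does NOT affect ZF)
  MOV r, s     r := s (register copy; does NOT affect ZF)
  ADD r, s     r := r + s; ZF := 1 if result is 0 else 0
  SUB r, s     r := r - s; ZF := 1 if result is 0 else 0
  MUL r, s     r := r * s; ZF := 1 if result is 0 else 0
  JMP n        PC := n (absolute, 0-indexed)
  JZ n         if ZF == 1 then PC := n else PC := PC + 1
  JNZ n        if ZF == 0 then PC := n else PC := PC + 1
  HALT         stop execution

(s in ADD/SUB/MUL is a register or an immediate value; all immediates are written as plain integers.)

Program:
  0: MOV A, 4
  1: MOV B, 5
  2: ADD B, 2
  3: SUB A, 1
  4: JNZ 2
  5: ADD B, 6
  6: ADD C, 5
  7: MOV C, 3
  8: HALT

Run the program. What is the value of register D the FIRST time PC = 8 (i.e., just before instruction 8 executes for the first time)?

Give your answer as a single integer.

Step 1: PC=0 exec 'MOV A, 4'. After: A=4 B=0 C=0 D=0 ZF=0 PC=1
Step 2: PC=1 exec 'MOV B, 5'. After: A=4 B=5 C=0 D=0 ZF=0 PC=2
Step 3: PC=2 exec 'ADD B, 2'. After: A=4 B=7 C=0 D=0 ZF=0 PC=3
Step 4: PC=3 exec 'SUB A, 1'. After: A=3 B=7 C=0 D=0 ZF=0 PC=4
Step 5: PC=4 exec 'JNZ 2'. After: A=3 B=7 C=0 D=0 ZF=0 PC=2
Step 6: PC=2 exec 'ADD B, 2'. After: A=3 B=9 C=0 D=0 ZF=0 PC=3
Step 7: PC=3 exec 'SUB A, 1'. After: A=2 B=9 C=0 D=0 ZF=0 PC=4
Step 8: PC=4 exec 'JNZ 2'. After: A=2 B=9 C=0 D=0 ZF=0 PC=2
Step 9: PC=2 exec 'ADD B, 2'. After: A=2 B=11 C=0 D=0 ZF=0 PC=3
Step 10: PC=3 exec 'SUB A, 1'. After: A=1 B=11 C=0 D=0 ZF=0 PC=4
Step 11: PC=4 exec 'JNZ 2'. After: A=1 B=11 C=0 D=0 ZF=0 PC=2
Step 12: PC=2 exec 'ADD B, 2'. After: A=1 B=13 C=0 D=0 ZF=0 PC=3
Step 13: PC=3 exec 'SUB A, 1'. After: A=0 B=13 C=0 D=0 ZF=1 PC=4
Step 14: PC=4 exec 'JNZ 2'. After: A=0 B=13 C=0 D=0 ZF=1 PC=5
Step 15: PC=5 exec 'ADD B, 6'. After: A=0 B=19 C=0 D=0 ZF=0 PC=6
Step 16: PC=6 exec 'ADD C, 5'. After: A=0 B=19 C=5 D=0 ZF=0 PC=7
Step 17: PC=7 exec 'MOV C, 3'. After: A=0 B=19 C=3 D=0 ZF=0 PC=8
First time PC=8: D=0

0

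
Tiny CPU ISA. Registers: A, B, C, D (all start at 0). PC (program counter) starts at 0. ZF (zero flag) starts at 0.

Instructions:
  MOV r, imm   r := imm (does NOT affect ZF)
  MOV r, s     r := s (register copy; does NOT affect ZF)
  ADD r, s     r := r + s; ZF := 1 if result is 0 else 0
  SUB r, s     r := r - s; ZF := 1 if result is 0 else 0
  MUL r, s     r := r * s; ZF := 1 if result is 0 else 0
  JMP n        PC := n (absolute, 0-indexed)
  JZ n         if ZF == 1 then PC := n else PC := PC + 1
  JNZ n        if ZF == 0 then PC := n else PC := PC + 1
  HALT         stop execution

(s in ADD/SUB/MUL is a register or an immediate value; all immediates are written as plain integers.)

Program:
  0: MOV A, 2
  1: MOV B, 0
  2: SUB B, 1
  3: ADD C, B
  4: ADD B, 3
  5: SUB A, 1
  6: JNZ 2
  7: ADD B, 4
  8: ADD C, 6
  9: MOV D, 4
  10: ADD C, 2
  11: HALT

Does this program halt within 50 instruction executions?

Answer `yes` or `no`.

Step 1: PC=0 exec 'MOV A, 2'. After: A=2 B=0 C=0 D=0 ZF=0 PC=1
Step 2: PC=1 exec 'MOV B, 0'. After: A=2 B=0 C=0 D=0 ZF=0 PC=2
Step 3: PC=2 exec 'SUB B, 1'. After: A=2 B=-1 C=0 D=0 ZF=0 PC=3
Step 4: PC=3 exec 'ADD C, B'. After: A=2 B=-1 C=-1 D=0 ZF=0 PC=4
Step 5: PC=4 exec 'ADD B, 3'. After: A=2 B=2 C=-1 D=0 ZF=0 PC=5
Step 6: PC=5 exec 'SUB A, 1'. After: A=1 B=2 C=-1 D=0 ZF=0 PC=6
Step 7: PC=6 exec 'JNZ 2'. After: A=1 B=2 C=-1 D=0 ZF=0 PC=2
Step 8: PC=2 exec 'SUB B, 1'. After: A=1 B=1 C=-1 D=0 ZF=0 PC=3
Step 9: PC=3 exec 'ADD C, B'. After: A=1 B=1 C=0 D=0 ZF=1 PC=4
Step 10: PC=4 exec 'ADD B, 3'. After: A=1 B=4 C=0 D=0 ZF=0 PC=5
Step 11: PC=5 exec 'SUB A, 1'. After: A=0 B=4 C=0 D=0 ZF=1 PC=6
Step 12: PC=6 exec 'JNZ 2'. After: A=0 B=4 C=0 D=0 ZF=1 PC=7
Step 13: PC=7 exec 'ADD B, 4'. After: A=0 B=8 C=0 D=0 ZF=0 PC=8
Step 14: PC=8 exec 'ADD C, 6'. After: A=0 B=8 C=6 D=0 ZF=0 PC=9
Step 15: PC=9 exec 'MOV D, 4'. After: A=0 B=8 C=6 D=4 ZF=0 PC=10
Step 16: PC=10 exec 'ADD C, 2'. After: A=0 B=8 C=8 D=4 ZF=0 PC=11
Step 17: PC=11 exec 'HALT'. After: A=0 B=8 C=8 D=4 ZF=0 PC=11 HALTED

Answer: yes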